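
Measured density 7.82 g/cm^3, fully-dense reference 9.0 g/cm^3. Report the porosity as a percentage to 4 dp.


Porosity = (1-7.82/9.0)*100 = 13.1111 %


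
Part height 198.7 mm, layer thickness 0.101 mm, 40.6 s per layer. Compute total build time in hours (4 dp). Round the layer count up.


Layers = ceil(198.7/0.101) = 1968
t = 1968 * 40.6 / 3600 = 22.1947 hrs


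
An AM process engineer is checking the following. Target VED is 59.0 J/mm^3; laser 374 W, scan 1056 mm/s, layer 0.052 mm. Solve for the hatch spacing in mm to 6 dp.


h = 374 / (59.0*1056*0.052) = 0.115439 mm


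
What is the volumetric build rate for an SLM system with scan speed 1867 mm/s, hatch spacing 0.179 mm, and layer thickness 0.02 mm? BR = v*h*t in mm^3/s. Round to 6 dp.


Rate = 1867 * 0.179 * 0.02 = 6.68386 mm^3/s


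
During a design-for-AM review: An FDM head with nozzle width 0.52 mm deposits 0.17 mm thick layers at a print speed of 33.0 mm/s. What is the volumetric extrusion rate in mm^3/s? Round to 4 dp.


Rate = 0.52 * 0.17 * 33.0 = 2.9172 mm^3/s


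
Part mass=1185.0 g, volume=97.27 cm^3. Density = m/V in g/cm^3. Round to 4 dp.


rho = 1185.0 / 97.27 = 12.1826 g/cm^3


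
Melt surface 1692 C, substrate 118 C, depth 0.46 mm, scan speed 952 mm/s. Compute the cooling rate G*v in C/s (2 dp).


G = (1692-118)/0.46 = 3421.73913043 C/mm
CR = 3421.73913043 * 952 = 3257495.65 C/s


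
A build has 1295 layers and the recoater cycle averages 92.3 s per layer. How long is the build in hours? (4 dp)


t = 1295 * 92.3 / 3600 = 33.2024 hrs


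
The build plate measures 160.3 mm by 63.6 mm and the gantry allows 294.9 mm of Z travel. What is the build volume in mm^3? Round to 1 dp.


V = 160.3 * 63.6 * 294.9 = 3006529.1 mm^3


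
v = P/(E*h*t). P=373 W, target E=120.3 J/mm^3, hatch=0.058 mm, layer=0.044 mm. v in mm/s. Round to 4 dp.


v = 373 / (120.3*0.058*0.044) = 1214.9616 mm/s


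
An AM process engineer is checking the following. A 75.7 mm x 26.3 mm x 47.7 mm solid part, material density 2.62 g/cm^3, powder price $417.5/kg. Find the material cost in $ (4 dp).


V = 75.7 * 26.3 * 47.7 = 94966.407 mm^3 = 94.966407 cm^3
Mass = 94.966407 * 2.62 / 1000 = 0.24881199 kg
Cost = 0.24881199 * 417.5 = 103.879 $


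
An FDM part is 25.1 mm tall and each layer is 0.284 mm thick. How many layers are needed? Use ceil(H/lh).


Layers = ceil(25.1/0.284) = 89


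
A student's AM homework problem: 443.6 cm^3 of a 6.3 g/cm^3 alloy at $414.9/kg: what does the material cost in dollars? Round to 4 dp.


Mass = 443.6*6.3/1000 = 2.79468 kg
Cost = 2.79468 * 414.9 = 1159.5127 $


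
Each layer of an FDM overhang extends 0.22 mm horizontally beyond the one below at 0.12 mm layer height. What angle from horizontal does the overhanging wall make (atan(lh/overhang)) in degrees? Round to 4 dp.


angle = atan(0.12/0.22) = 28.6105 degrees


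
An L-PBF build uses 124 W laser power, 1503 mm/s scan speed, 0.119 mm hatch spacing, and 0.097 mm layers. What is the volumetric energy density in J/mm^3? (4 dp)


E = 124 / (1503*0.119*0.097) = 7.1473 J/mm^3


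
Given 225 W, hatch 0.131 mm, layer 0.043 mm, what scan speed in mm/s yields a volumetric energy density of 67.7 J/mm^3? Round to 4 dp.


v = 225 / (67.7*0.131*0.043) = 590.0028 mm/s


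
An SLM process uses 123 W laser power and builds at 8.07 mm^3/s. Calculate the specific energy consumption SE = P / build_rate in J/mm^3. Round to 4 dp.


SE = 123 / 8.07 = 15.2416 J/mm^3


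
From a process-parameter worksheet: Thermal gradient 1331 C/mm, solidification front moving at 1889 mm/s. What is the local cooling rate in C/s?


CR = 1331 * 1889 = 2514259 C/s


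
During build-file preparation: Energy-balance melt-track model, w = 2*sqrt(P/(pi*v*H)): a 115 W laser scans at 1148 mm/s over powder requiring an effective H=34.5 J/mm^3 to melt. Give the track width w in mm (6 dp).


w = 2*sqrt(115/(pi*1148*34.5)) = 0.060803 mm


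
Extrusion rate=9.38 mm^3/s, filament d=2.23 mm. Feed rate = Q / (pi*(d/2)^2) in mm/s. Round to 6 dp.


A = pi*(2.23/2)^2 = 3.905707
v = 9.38 / 3.905707 = 2.401614 mm/s


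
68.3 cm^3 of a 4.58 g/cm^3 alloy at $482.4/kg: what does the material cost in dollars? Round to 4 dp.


Mass = 68.3*4.58/1000 = 0.312814 kg
Cost = 0.312814 * 482.4 = 150.9015 $


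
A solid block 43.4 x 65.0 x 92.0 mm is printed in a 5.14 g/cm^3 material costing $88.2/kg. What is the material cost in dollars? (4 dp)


V = 43.4 * 65.0 * 92.0 = 259532.0 mm^3 = 259.532 cm^3
Mass = 259.532 * 5.14 / 1000 = 1.33399448 kg
Cost = 1.33399448 * 88.2 = 117.6583 $


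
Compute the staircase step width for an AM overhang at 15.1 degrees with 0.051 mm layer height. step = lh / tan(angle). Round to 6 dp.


step = 0.051 / tan(15.1) = 0.189014 mm


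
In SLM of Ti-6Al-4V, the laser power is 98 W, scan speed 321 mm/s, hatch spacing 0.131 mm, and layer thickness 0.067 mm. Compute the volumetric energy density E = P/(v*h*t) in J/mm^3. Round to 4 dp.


E = 98 / (321*0.131*0.067) = 34.7836 J/mm^3


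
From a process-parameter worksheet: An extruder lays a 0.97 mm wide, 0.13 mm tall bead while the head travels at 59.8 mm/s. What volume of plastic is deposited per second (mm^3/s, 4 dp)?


Rate = 0.97 * 0.13 * 59.8 = 7.5408 mm^3/s


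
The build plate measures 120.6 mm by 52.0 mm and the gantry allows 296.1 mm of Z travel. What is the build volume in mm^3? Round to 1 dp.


V = 120.6 * 52.0 * 296.1 = 1856902.3 mm^3


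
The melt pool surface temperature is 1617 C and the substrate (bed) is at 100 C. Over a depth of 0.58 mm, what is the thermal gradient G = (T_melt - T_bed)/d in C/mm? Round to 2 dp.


G = (1617-100)/0.58 = 2615.52 C/mm


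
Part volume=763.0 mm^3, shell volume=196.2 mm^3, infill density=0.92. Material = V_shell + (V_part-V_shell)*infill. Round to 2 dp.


V_infill = (763.0 - 196.2) * 0.92 = 521.46
V_total = 196.2 + 521.46 = 717.66 mm^3


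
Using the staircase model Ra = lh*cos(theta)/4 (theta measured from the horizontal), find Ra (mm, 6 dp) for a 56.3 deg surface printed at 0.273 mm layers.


Ra = 0.273 * cos(56.3) / 4 = 0.037868 mm


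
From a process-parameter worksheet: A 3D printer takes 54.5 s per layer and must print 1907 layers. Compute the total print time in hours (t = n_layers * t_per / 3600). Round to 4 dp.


t = 1907 * 54.5 / 3600 = 28.8699 hrs


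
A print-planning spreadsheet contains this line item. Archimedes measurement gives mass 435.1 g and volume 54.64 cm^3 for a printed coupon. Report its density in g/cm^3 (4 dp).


rho = 435.1 / 54.64 = 7.963 g/cm^3


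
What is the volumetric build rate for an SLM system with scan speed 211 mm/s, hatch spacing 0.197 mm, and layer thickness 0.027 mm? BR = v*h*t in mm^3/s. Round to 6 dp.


Rate = 211 * 0.197 * 0.027 = 1.122309 mm^3/s


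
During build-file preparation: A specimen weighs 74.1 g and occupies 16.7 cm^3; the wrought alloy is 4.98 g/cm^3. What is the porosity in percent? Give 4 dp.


rho_part = 74.1 / 16.7 = 4.43712575 g/cm^3
Porosity = (1 - 4.43712575/4.98)*100 = 10.9011 %


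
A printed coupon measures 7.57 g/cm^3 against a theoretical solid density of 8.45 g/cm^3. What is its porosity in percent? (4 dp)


Porosity = (1-7.57/8.45)*100 = 10.4142 %


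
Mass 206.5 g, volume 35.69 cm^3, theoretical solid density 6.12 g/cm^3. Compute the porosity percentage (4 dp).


rho_part = 206.5 / 35.69 = 5.78593444 g/cm^3
Porosity = (1 - 5.78593444/6.12)*100 = 5.4586 %


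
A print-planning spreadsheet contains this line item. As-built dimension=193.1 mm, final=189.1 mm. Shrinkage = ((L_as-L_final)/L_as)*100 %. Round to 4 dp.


Shrinkage = ((193.1-189.1)/193.1)*100 = 2.0715 %


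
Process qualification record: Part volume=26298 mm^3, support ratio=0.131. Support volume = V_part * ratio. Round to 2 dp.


V_support = 26298 * 0.131 = 3445.04 mm^3


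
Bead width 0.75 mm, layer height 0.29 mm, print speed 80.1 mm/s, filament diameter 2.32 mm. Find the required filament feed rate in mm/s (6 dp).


Q = 0.75 * 0.29 * 80.1 = 17.42175 mm^3/s
A_fil = pi*(2.32/2)^2 = 4.22732707 mm^2
v_feed = 17.42175 / 4.22732707 = 4.121221 mm/s


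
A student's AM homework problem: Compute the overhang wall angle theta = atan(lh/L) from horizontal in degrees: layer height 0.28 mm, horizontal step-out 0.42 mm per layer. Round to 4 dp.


angle = atan(0.28/0.42) = 33.6901 degrees


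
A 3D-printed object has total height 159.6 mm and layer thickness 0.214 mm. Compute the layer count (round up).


Layers = ceil(159.6/0.214) = 746


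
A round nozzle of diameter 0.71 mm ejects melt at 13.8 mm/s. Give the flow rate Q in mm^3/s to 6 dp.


A = pi*(0.71/2)^2 = 0.39591921 mm^2
Q = 0.39591921 * 13.8 = 5.463685 mm^3/s


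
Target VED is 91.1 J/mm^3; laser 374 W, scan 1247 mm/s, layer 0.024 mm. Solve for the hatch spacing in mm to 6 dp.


h = 374 / (91.1*1247*0.024) = 0.137175 mm


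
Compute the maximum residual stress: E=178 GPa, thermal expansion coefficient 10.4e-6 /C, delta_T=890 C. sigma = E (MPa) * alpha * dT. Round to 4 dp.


sigma = 178*1000 * 10.4e-6 * 890 = 1647.568 MPa


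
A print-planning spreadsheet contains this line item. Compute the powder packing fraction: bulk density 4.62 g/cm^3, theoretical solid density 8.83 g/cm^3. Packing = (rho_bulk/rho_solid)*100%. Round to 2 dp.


Packing = (4.62/8.83)*100 = 52.32 %


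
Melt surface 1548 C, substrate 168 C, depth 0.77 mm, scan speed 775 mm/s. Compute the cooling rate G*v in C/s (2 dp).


G = (1548-168)/0.77 = 1792.20779221 C/mm
CR = 1792.20779221 * 775 = 1388961.04 C/s


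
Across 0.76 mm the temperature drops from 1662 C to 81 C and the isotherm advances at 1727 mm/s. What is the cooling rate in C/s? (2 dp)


G = (1662-81)/0.76 = 2080.26315789 C/mm
CR = 2080.26315789 * 1727 = 3592614.47 C/s


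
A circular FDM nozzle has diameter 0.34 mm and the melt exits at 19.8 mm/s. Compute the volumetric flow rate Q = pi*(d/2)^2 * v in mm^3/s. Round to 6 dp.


A = pi*(0.34/2)^2 = 0.09079203 mm^2
Q = 0.09079203 * 19.8 = 1.797682 mm^3/s


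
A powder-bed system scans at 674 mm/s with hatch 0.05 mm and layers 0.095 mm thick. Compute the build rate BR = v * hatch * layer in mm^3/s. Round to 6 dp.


Rate = 674 * 0.05 * 0.095 = 3.2015 mm^3/s


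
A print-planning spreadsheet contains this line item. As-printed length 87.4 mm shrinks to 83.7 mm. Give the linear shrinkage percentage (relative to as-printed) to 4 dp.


Shrinkage = ((87.4-83.7)/87.4)*100 = 4.2334 %


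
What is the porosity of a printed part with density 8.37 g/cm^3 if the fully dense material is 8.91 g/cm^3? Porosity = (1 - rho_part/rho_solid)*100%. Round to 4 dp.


Porosity = (1-8.37/8.91)*100 = 6.0606 %


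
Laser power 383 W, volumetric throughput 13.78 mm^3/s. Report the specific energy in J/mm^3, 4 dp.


SE = 383 / 13.78 = 27.7939 J/mm^3


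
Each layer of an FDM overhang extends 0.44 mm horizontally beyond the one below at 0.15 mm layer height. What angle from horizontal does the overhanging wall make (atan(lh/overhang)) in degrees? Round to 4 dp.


angle = atan(0.15/0.44) = 18.8247 degrees


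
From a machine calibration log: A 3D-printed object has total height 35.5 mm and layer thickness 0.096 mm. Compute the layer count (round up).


Layers = ceil(35.5/0.096) = 370


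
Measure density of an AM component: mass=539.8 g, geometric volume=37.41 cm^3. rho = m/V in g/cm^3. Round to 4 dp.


rho = 539.8 / 37.41 = 14.4293 g/cm^3


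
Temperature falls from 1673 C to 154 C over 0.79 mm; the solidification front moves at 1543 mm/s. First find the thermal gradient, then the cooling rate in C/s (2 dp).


G = (1673-154)/0.79 = 1922.78481013 C/mm
CR = 1922.78481013 * 1543 = 2966856.96 C/s


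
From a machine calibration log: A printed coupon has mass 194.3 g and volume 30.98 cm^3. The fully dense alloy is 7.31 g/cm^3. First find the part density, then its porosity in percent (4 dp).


rho_part = 194.3 / 30.98 = 6.27178825 g/cm^3
Porosity = (1 - 6.27178825/7.31)*100 = 14.2026 %


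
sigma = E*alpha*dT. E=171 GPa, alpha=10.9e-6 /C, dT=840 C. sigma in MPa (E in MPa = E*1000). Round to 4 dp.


sigma = 171*1000 * 10.9e-6 * 840 = 1565.676 MPa


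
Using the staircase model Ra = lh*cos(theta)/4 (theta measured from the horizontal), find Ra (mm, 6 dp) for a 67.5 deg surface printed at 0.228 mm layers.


Ra = 0.228 * cos(67.5) / 4 = 0.021813 mm


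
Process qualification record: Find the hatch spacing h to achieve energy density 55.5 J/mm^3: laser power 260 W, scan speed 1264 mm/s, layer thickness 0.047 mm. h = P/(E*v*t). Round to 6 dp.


h = 260 / (55.5*1264*0.047) = 0.078856 mm


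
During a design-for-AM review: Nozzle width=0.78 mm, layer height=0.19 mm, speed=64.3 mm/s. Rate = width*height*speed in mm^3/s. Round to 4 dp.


Rate = 0.78 * 0.19 * 64.3 = 9.5293 mm^3/s


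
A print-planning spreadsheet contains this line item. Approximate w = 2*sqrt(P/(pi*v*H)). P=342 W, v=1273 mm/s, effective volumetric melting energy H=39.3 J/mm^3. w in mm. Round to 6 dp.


w = 2*sqrt(342/(pi*1273*39.3)) = 0.093295 mm


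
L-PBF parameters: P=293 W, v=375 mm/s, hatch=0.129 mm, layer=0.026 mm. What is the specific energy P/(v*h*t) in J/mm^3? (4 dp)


Build rate = 375 * 0.129 * 0.026 = 1.25775 mm^3/s
SE = 293 / 1.25775 = 232.9557 J/mm^3


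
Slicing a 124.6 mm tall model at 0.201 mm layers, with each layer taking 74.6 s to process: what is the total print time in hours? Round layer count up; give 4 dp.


Layers = ceil(124.6/0.201) = 620
t = 620 * 74.6 / 3600 = 12.8478 hrs


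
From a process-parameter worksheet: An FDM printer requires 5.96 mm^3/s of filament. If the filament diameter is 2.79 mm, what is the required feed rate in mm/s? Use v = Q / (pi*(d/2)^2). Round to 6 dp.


A = pi*(2.79/2)^2 = 6.113618
v = 5.96 / 6.113618 = 0.974873 mm/s


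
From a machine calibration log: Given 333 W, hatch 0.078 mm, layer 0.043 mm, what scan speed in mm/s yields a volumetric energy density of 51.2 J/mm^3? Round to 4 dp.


v = 333 / (51.2*0.078*0.043) = 1939.1492 mm/s


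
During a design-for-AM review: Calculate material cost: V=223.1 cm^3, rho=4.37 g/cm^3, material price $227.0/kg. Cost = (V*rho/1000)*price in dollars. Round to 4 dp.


Mass = 223.1*4.37/1000 = 0.974947 kg
Cost = 0.974947 * 227.0 = 221.313 $


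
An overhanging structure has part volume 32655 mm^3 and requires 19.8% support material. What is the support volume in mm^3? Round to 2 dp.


V_support = 32655 * 0.198 = 6465.69 mm^3


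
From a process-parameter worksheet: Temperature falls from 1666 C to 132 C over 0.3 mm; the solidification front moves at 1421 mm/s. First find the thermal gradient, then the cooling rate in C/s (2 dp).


G = (1666-132)/0.3 = 5113.33333333 C/mm
CR = 5113.33333333 * 1421 = 7266046.67 C/s


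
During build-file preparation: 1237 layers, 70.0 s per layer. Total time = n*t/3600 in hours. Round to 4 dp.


t = 1237 * 70.0 / 3600 = 24.0528 hrs


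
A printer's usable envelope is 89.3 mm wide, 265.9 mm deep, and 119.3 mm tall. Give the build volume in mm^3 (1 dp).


V = 89.3 * 265.9 * 119.3 = 2832763.0 mm^3


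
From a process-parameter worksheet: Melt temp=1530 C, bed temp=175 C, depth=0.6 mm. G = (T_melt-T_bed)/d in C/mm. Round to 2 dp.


G = (1530-175)/0.6 = 2258.33 C/mm


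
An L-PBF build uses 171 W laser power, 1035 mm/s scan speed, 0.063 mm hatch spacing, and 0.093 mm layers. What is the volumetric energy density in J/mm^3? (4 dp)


E = 171 / (1035*0.063*0.093) = 28.1989 J/mm^3


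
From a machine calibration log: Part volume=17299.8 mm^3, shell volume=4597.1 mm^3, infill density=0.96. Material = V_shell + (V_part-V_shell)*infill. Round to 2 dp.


V_infill = (17299.8 - 4597.1) * 0.96 = 12194.59
V_total = 4597.1 + 12194.59 = 16791.69 mm^3


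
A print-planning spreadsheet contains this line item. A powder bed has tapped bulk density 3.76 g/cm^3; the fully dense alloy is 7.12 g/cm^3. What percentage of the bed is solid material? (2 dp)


Packing = (3.76/7.12)*100 = 52.81 %


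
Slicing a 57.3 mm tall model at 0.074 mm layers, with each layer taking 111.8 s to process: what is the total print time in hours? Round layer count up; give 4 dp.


Layers = ceil(57.3/0.074) = 775
t = 775 * 111.8 / 3600 = 24.0681 hrs


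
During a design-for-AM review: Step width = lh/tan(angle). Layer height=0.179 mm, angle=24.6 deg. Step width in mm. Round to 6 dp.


step = 0.179 / tan(24.6) = 0.39097 mm


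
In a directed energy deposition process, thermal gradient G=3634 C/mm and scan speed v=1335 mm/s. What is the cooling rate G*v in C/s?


CR = 3634 * 1335 = 4851390 C/s


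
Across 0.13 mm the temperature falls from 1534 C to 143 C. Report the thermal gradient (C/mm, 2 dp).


G = (1534-143)/0.13 = 10700.0 C/mm


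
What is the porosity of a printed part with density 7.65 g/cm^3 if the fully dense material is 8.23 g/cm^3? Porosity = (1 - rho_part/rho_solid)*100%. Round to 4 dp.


Porosity = (1-7.65/8.23)*100 = 7.0474 %


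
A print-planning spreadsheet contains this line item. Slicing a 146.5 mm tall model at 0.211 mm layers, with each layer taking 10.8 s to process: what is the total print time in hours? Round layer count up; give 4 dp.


Layers = ceil(146.5/0.211) = 695
t = 695 * 10.8 / 3600 = 2.085 hrs


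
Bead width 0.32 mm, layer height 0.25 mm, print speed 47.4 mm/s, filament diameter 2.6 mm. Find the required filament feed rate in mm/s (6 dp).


Q = 0.32 * 0.25 * 47.4 = 3.792 mm^3/s
A_fil = pi*(2.6/2)^2 = 5.30929158 mm^2
v_feed = 3.792 / 5.30929158 = 0.71422 mm/s


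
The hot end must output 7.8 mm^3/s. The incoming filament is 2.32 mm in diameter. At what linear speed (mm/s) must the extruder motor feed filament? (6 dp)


A = pi*(2.32/2)^2 = 4.227327
v = 7.8 / 4.227327 = 1.845138 mm/s


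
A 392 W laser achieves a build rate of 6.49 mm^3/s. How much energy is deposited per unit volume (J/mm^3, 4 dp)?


SE = 392 / 6.49 = 60.4006 J/mm^3


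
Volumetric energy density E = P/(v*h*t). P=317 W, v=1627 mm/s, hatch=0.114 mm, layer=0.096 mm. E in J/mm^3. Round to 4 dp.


E = 317 / (1627*0.114*0.096) = 17.8031 J/mm^3


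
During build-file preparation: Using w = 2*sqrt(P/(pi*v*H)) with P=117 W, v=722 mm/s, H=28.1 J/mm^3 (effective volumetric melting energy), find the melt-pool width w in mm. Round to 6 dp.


w = 2*sqrt(117/(pi*722*28.1)) = 0.085689 mm


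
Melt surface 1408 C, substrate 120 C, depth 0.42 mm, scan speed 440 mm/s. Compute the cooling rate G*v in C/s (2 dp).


G = (1408-120)/0.42 = 3066.66666667 C/mm
CR = 3066.66666667 * 440 = 1349333.33 C/s


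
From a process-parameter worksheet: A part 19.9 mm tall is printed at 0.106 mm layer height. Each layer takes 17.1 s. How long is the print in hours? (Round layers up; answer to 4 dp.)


Layers = ceil(19.9/0.106) = 188
t = 188 * 17.1 / 3600 = 0.893 hrs


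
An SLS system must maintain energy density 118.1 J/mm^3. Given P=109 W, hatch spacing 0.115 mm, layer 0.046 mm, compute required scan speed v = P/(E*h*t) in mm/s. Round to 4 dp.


v = 109 / (118.1*0.115*0.046) = 174.4701 mm/s


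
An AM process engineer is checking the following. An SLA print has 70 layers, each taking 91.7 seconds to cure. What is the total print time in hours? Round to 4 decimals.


t = 70 * 91.7 / 3600 = 1.7831 hrs


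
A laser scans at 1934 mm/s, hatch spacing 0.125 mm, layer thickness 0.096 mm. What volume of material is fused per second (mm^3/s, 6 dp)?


Rate = 1934 * 0.125 * 0.096 = 23.208 mm^3/s


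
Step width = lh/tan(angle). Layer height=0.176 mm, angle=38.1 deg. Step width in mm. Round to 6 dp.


step = 0.176 / tan(38.1) = 0.224461 mm


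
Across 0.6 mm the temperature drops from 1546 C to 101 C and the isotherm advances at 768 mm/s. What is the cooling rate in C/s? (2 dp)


G = (1546-101)/0.6 = 2408.33333333 C/mm
CR = 2408.33333333 * 768 = 1849600.0 C/s


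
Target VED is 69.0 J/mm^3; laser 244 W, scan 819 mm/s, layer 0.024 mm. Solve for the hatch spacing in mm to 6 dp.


h = 244 / (69.0*819*0.024) = 0.179906 mm


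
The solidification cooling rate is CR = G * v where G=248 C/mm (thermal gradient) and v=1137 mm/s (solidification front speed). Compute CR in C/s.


CR = 248 * 1137 = 281976 C/s


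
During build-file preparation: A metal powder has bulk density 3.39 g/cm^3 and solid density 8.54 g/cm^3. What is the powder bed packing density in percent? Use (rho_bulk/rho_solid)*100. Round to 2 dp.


Packing = (3.39/8.54)*100 = 39.7 %


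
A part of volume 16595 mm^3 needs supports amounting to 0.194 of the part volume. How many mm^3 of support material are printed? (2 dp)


V_support = 16595 * 0.194 = 3219.43 mm^3


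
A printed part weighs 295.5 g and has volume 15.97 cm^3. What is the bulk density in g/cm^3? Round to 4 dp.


rho = 295.5 / 15.97 = 18.5034 g/cm^3


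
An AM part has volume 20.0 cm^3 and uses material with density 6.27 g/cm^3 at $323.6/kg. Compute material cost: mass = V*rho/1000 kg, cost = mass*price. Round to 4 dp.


Mass = 20.0*6.27/1000 = 0.1254 kg
Cost = 0.1254 * 323.6 = 40.5794 $


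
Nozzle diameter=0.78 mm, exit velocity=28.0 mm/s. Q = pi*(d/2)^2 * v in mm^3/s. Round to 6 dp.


A = pi*(0.78/2)^2 = 0.47783624 mm^2
Q = 0.47783624 * 28.0 = 13.379415 mm^3/s


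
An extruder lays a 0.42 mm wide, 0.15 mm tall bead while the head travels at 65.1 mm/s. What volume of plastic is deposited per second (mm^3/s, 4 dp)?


Rate = 0.42 * 0.15 * 65.1 = 4.1013 mm^3/s


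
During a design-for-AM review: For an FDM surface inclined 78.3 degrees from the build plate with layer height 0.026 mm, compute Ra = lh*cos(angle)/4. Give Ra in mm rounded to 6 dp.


Ra = 0.026 * cos(78.3) / 4 = 0.001318 mm


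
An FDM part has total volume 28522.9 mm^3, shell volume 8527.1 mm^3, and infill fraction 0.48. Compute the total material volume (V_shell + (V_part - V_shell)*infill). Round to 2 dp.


V_infill = (28522.9 - 8527.1) * 0.48 = 9597.98
V_total = 8527.1 + 9597.98 = 18125.08 mm^3


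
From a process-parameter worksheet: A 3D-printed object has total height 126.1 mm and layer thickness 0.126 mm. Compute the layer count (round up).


Layers = ceil(126.1/0.126) = 1001


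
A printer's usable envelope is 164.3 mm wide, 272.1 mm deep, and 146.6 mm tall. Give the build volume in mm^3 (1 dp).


V = 164.3 * 272.1 * 146.6 = 6553904.0 mm^3


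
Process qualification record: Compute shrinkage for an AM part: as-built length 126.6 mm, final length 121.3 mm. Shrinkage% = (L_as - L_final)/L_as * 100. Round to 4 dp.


Shrinkage = ((126.6-121.3)/126.6)*100 = 4.1864 %


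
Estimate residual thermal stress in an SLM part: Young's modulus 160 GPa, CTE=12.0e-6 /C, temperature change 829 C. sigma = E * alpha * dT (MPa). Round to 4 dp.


sigma = 160*1000 * 12.0e-6 * 829 = 1591.68 MPa


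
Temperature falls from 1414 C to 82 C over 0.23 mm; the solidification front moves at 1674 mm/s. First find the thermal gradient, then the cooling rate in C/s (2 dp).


G = (1414-82)/0.23 = 5791.30434783 C/mm
CR = 5791.30434783 * 1674 = 9694643.48 C/s


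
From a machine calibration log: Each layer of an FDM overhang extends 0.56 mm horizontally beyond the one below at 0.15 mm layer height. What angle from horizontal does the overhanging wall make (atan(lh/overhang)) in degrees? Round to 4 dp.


angle = atan(0.15/0.56) = 14.9951 degrees


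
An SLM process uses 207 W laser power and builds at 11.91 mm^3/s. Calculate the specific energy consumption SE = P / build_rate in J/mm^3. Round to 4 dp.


SE = 207 / 11.91 = 17.3804 J/mm^3


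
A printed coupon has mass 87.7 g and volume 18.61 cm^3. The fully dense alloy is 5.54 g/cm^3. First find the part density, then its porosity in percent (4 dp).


rho_part = 87.7 / 18.61 = 4.71252015 g/cm^3
Porosity = (1 - 4.71252015/5.54)*100 = 14.9365 %


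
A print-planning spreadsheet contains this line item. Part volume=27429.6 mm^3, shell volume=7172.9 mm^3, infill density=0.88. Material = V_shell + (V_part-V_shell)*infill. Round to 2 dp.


V_infill = (27429.6 - 7172.9) * 0.88 = 17825.9
V_total = 7172.9 + 17825.9 = 24998.8 mm^3


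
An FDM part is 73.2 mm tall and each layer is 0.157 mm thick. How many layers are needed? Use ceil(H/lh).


Layers = ceil(73.2/0.157) = 467


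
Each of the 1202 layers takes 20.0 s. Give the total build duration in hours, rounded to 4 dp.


t = 1202 * 20.0 / 3600 = 6.6778 hrs


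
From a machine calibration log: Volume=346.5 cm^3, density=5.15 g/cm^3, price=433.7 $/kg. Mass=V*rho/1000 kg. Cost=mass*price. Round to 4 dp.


Mass = 346.5*5.15/1000 = 1.784475 kg
Cost = 1.784475 * 433.7 = 773.9268 $


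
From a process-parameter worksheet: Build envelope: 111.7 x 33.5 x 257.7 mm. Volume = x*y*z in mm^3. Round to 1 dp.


V = 111.7 * 33.5 * 257.7 = 964300.5 mm^3


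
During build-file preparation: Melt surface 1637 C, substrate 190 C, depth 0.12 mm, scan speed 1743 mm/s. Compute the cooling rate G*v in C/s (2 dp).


G = (1637-190)/0.12 = 12058.33333333 C/mm
CR = 12058.33333333 * 1743 = 21017675.0 C/s


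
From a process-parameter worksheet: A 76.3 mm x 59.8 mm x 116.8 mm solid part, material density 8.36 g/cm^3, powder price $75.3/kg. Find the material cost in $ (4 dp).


V = 76.3 * 59.8 * 116.8 = 532928.032 mm^3 = 532.928032 cm^3
Mass = 532.928032 * 8.36 / 1000 = 4.45527835 kg
Cost = 4.45527835 * 75.3 = 335.4825 $


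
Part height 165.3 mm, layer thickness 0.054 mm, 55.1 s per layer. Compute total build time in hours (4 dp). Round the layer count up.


Layers = ceil(165.3/0.054) = 3062
t = 3062 * 55.1 / 3600 = 46.8656 hrs


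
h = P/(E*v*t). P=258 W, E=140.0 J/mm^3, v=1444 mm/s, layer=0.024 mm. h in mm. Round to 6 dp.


h = 258 / (140.0*1444*0.024) = 0.053176 mm


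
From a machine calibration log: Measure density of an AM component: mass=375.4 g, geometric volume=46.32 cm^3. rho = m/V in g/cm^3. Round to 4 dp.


rho = 375.4 / 46.32 = 8.1045 g/cm^3


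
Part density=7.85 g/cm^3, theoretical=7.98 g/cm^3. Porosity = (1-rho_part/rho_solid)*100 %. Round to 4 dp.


Porosity = (1-7.85/7.98)*100 = 1.6291 %


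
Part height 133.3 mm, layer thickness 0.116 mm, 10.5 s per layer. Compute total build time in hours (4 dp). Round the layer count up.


Layers = ceil(133.3/0.116) = 1150
t = 1150 * 10.5 / 3600 = 3.3542 hrs


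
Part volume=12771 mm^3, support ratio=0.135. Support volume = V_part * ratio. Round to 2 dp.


V_support = 12771 * 0.135 = 1724.09 mm^3


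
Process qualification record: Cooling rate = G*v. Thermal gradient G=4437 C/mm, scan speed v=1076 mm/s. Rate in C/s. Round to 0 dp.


CR = 4437 * 1076 = 4774212 C/s


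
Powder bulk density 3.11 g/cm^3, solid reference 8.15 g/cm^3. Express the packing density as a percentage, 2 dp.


Packing = (3.11/8.15)*100 = 38.16 %


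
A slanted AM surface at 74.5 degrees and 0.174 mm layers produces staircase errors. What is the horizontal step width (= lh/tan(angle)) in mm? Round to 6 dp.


step = 0.174 / tan(74.5) = 0.048254 mm


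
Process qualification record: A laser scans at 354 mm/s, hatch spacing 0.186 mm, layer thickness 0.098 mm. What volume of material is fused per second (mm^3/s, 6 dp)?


Rate = 354 * 0.186 * 0.098 = 6.452712 mm^3/s


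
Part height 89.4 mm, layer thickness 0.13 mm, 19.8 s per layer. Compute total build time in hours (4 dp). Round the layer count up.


Layers = ceil(89.4/0.13) = 688
t = 688 * 19.8 / 3600 = 3.784 hrs


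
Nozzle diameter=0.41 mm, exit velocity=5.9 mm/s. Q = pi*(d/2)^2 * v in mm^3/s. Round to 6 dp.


A = pi*(0.41/2)^2 = 0.13202543 mm^2
Q = 0.13202543 * 5.9 = 0.77895 mm^3/s


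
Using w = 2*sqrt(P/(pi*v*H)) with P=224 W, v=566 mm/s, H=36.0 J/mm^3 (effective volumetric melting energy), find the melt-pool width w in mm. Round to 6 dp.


w = 2*sqrt(224/(pi*566*36.0)) = 0.118309 mm


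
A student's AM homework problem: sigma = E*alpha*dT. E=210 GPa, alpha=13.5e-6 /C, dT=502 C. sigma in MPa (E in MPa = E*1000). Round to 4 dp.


sigma = 210*1000 * 13.5e-6 * 502 = 1423.17 MPa


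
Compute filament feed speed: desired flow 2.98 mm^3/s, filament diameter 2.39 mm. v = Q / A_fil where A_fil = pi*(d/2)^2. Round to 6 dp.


A = pi*(2.39/2)^2 = 4.486273
v = 2.98 / 4.486273 = 0.664248 mm/s


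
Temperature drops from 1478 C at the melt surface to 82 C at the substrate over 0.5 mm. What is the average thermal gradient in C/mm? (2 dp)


G = (1478-82)/0.5 = 2792.0 C/mm


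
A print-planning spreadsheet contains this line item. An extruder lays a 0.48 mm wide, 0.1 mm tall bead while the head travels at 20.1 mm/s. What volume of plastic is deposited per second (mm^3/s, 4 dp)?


Rate = 0.48 * 0.1 * 20.1 = 0.9648 mm^3/s


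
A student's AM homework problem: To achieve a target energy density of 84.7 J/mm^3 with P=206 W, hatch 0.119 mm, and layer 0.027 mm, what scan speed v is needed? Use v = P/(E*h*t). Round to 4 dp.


v = 206 / (84.7*0.119*0.027) = 756.9603 mm/s


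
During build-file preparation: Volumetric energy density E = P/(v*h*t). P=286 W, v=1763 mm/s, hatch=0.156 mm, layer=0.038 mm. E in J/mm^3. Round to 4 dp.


E = 286 / (1763*0.156*0.038) = 27.3656 J/mm^3


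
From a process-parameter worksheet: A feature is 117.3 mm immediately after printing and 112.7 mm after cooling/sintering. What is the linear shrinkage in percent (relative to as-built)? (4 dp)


Shrinkage = ((117.3-112.7)/117.3)*100 = 3.9216 %


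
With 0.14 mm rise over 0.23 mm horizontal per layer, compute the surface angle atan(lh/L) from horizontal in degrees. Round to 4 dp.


angle = atan(0.14/0.23) = 31.3287 degrees


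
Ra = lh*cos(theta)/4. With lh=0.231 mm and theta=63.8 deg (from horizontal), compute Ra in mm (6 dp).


Ra = 0.231 * cos(63.8) / 4 = 0.025497 mm


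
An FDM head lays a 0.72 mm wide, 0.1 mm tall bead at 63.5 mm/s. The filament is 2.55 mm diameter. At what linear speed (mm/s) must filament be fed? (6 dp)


Q = 0.72 * 0.1 * 63.5 = 4.572 mm^3/s
A_fil = pi*(2.55/2)^2 = 5.10705156 mm^2
v_feed = 4.572 / 5.10705156 = 0.895233 mm/s


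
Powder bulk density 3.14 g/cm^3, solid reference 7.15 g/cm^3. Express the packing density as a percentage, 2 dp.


Packing = (3.14/7.15)*100 = 43.92 %


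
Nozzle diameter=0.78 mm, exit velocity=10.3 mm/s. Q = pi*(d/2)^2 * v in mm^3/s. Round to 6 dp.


A = pi*(0.78/2)^2 = 0.47783624 mm^2
Q = 0.47783624 * 10.3 = 4.921713 mm^3/s


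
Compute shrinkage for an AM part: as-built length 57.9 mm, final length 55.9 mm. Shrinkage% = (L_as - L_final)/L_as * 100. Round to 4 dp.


Shrinkage = ((57.9-55.9)/57.9)*100 = 3.4542 %


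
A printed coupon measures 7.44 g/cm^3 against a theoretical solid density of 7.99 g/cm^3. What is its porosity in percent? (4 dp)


Porosity = (1-7.44/7.99)*100 = 6.8836 %


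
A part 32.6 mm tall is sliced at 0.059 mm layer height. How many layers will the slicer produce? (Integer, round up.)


Layers = ceil(32.6/0.059) = 553


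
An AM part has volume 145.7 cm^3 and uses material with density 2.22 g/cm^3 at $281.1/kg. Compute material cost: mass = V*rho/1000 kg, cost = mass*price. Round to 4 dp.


Mass = 145.7*2.22/1000 = 0.323454 kg
Cost = 0.323454 * 281.1 = 90.9229 $


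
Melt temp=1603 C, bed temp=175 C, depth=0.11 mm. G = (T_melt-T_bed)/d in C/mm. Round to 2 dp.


G = (1603-175)/0.11 = 12981.82 C/mm


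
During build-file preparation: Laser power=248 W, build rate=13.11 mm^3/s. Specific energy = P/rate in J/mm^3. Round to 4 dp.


SE = 248 / 13.11 = 18.9169 J/mm^3


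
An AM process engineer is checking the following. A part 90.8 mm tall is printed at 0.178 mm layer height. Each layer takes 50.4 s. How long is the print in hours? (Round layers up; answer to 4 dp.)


Layers = ceil(90.8/0.178) = 511
t = 511 * 50.4 / 3600 = 7.154 hrs


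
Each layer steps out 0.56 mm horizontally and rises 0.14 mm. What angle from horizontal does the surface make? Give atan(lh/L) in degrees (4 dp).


angle = atan(0.14/0.56) = 14.0362 degrees


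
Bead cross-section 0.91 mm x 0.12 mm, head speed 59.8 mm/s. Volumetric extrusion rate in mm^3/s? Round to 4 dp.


Rate = 0.91 * 0.12 * 59.8 = 6.5302 mm^3/s


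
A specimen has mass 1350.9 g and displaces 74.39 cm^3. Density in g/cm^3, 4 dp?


rho = 1350.9 / 74.39 = 18.1597 g/cm^3


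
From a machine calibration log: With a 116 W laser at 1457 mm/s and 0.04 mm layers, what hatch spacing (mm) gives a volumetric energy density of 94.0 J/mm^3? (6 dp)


h = 116 / (94.0*1457*0.04) = 0.021174 mm


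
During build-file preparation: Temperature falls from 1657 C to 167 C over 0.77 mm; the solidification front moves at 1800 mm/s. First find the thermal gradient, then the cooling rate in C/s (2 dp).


G = (1657-167)/0.77 = 1935.06493506 C/mm
CR = 1935.06493506 * 1800 = 3483116.88 C/s


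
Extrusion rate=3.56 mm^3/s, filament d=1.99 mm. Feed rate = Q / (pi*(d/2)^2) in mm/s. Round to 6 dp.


A = pi*(1.99/2)^2 = 3.110255
v = 3.56 / 3.110255 = 1.144601 mm/s


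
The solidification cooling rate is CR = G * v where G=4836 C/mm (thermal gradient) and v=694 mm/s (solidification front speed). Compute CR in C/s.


CR = 4836 * 694 = 3356184 C/s


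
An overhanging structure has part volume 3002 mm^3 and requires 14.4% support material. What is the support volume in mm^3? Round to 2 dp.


V_support = 3002 * 0.144 = 432.29 mm^3


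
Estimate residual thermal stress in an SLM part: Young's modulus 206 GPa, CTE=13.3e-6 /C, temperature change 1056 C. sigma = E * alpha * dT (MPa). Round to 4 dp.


sigma = 206*1000 * 13.3e-6 * 1056 = 2893.2288 MPa


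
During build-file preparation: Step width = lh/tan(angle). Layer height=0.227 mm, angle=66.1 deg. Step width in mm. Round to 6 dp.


step = 0.227 / tan(66.1) = 0.100593 mm


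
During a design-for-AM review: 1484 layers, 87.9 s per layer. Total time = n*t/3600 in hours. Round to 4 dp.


t = 1484 * 87.9 / 3600 = 36.2343 hrs


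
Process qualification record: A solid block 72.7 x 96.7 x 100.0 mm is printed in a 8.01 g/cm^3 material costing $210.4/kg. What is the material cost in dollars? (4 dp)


V = 72.7 * 96.7 * 100.0 = 703009.0 mm^3 = 703.009 cm^3
Mass = 703.009 * 8.01 / 1000 = 5.63110209 kg
Cost = 5.63110209 * 210.4 = 1184.7839 $


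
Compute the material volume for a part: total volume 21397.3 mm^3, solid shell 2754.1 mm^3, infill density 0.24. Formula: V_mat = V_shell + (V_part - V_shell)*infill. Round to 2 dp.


V_infill = (21397.3 - 2754.1) * 0.24 = 4474.37
V_total = 2754.1 + 4474.37 = 7228.47 mm^3


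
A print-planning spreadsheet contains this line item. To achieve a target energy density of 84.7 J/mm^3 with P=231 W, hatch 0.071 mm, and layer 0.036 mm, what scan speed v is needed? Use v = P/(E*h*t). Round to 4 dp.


v = 231 / (84.7*0.071*0.036) = 1067.0081 mm/s


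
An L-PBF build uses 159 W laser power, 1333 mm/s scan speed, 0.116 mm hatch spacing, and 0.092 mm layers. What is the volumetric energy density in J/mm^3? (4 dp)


E = 159 / (1333*0.116*0.092) = 11.1769 J/mm^3


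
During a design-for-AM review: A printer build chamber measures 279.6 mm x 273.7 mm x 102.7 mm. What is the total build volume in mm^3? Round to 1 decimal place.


V = 279.6 * 273.7 * 102.7 = 7859273.6 mm^3


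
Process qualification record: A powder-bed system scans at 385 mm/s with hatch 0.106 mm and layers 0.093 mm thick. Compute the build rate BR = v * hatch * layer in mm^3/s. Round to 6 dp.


Rate = 385 * 0.106 * 0.093 = 3.79533 mm^3/s


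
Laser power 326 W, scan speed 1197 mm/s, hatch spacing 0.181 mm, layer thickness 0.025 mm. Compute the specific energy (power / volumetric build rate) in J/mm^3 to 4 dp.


Build rate = 1197 * 0.181 * 0.025 = 5.416425 mm^3/s
SE = 326 / 5.416425 = 60.1873 J/mm^3


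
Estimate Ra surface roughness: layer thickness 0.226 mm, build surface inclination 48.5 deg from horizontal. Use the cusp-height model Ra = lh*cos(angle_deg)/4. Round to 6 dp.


Ra = 0.226 * cos(48.5) / 4 = 0.037438 mm


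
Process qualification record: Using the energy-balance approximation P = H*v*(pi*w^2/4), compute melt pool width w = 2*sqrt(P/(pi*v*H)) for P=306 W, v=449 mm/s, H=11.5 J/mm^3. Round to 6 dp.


w = 2*sqrt(306/(pi*449*11.5)) = 0.274691 mm


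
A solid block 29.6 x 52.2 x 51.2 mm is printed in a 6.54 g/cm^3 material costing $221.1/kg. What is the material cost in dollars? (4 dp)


V = 29.6 * 52.2 * 51.2 = 79110.144 mm^3 = 79.110144 cm^3
Mass = 79.110144 * 6.54 / 1000 = 0.51738034 kg
Cost = 0.51738034 * 221.1 = 114.3928 $


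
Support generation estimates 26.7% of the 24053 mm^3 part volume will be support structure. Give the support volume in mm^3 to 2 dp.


V_support = 24053 * 0.267 = 6422.15 mm^3


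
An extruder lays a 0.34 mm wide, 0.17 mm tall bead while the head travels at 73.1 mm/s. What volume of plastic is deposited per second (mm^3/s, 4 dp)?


Rate = 0.34 * 0.17 * 73.1 = 4.2252 mm^3/s


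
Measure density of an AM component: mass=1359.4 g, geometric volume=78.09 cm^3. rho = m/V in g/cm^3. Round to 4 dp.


rho = 1359.4 / 78.09 = 17.4081 g/cm^3


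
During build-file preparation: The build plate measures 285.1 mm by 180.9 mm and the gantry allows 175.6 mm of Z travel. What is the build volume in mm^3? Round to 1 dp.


V = 285.1 * 180.9 * 175.6 = 9056498.0 mm^3


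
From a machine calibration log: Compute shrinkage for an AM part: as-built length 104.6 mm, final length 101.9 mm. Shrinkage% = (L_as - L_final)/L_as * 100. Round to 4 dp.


Shrinkage = ((104.6-101.9)/104.6)*100 = 2.5813 %


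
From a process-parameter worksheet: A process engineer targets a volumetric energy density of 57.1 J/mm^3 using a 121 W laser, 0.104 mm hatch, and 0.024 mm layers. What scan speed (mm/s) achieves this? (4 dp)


v = 121 / (57.1*0.104*0.024) = 848.9941 mm/s


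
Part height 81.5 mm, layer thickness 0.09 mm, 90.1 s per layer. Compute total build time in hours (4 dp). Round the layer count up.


Layers = ceil(81.5/0.09) = 906
t = 906 * 90.1 / 3600 = 22.6752 hrs


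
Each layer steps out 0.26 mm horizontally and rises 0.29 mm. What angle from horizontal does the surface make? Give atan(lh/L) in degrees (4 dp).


angle = atan(0.29/0.26) = 48.1221 degrees


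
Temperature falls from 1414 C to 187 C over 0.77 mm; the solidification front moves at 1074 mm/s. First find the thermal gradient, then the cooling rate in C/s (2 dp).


G = (1414-187)/0.77 = 1593.50649351 C/mm
CR = 1593.50649351 * 1074 = 1711425.97 C/s


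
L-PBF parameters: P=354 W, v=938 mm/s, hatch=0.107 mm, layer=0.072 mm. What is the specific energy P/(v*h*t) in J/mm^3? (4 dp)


Build rate = 938 * 0.107 * 0.072 = 7.226352 mm^3/s
SE = 354 / 7.226352 = 48.9874 J/mm^3


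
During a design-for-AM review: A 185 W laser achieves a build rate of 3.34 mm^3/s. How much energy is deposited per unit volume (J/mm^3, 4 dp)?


SE = 185 / 3.34 = 55.3892 J/mm^3


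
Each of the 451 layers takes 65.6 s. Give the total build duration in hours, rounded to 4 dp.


t = 451 * 65.6 / 3600 = 8.2182 hrs


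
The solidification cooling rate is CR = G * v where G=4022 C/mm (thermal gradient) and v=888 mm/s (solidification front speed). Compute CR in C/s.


CR = 4022 * 888 = 3571536 C/s


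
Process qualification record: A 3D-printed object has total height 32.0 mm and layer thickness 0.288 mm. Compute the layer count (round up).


Layers = ceil(32.0/0.288) = 112


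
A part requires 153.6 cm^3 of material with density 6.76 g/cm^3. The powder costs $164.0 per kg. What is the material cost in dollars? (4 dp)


Mass = 153.6*6.76/1000 = 1.038336 kg
Cost = 1.038336 * 164.0 = 170.2871 $
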